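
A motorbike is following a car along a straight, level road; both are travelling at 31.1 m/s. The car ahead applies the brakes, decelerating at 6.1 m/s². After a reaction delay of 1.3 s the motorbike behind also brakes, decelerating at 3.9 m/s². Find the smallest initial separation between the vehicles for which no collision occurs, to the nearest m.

Leader travels v²/(2a_L) = 967.210 / 12.200 = 79.280 m before stopping.
Follower covers v·t_r = 31.1000 × 1.3 = 40.430 m while reacting, then v²/(2a_F) = 967.210 / 7.800 = 124.001 m while braking, for a total of 40.430 + 124.001 = 164.431 m.
Since a_F ≤ a_L and the follower starts braking later, the follower is never slower than the leader, so the closest approach is when both have stopped.
Minimum gap = 164.431 − 79.280 = 85.151 m.

Minimum gap ≈ 85 m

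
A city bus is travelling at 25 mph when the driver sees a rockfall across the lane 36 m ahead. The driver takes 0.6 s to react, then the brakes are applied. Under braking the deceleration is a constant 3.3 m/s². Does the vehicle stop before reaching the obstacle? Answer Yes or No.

Yes

25 mph × 0.44704 = 11.1760 m/s.
Reaction distance = 11.1760 × 0.6 = 6.706 m.
Braking distance = v²/(2a) = 124.903 / 6.600 = 18.925 m.
Total stopping distance = 6.706 + 18.925 = 25.631 m, vs 36 m available — it stops with 36 − 25.631 = 10.369 m to spare.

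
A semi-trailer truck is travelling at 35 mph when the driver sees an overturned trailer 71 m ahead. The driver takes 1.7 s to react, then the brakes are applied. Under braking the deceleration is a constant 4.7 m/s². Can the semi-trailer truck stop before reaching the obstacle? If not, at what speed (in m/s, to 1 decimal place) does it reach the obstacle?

Yes — it stops about 18.4 m short of the obstacle, so it never reaches it

35 mph × 0.44704 = 15.6464 m/s.
Reaction distance = 15.6464 × 1.7 = 26.599 m.
Braking distance = v²/(2a) = 244.810 / 9.400 = 26.044 m.
Total stopping distance = 26.599 + 26.044 = 52.643 m, vs 71 m available — it stops with 71 − 52.643 = 18.357 m to spare.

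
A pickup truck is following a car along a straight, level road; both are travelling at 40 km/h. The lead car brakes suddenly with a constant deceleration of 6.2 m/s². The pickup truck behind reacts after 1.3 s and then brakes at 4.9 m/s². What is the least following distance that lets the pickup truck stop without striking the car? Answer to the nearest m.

Minimum gap ≈ 17 m

40 km/h ÷ 3.6 = 11.1111 m/s.
Leader travels v²/(2a_L) = 123.457 / 12.400 = 9.956 m before stopping.
Follower covers v·t_r = 11.1111 × 1.3 = 14.444 m while reacting, then v²/(2a_F) = 123.457 / 9.800 = 12.598 m while braking, for a total of 14.444 + 12.598 = 27.042 m.
Since a_F ≤ a_L and the follower starts braking later, the follower is never slower than the leader, so the closest approach is when both have stopped.
Minimum gap = 27.042 − 9.956 = 17.086 m.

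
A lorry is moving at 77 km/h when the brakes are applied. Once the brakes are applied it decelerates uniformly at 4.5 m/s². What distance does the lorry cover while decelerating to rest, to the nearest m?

Braking distance ≈ 51 m

77 km/h ÷ 3.6 = 21.3889 m/s.
Braking distance = v²/(2a) = 21.3889² / (2 × 4.500) = 457.485 / 9.000 = 50.832 m.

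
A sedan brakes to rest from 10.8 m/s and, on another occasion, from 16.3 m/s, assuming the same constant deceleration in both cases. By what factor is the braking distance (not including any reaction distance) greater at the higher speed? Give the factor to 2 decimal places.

Factor ≈ 2.28

Braking distance d = v²/(2a), so with a fixed, d ∝ v².
Factor = (16.3/10.8)² = 1.5093² = 2.2780.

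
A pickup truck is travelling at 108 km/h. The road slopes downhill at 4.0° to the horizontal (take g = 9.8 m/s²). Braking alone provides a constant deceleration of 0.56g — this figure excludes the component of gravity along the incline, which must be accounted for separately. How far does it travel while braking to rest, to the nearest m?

108 km/h ÷ 3.6 = 30.0000 m/s.
a = 0.56 × 9.8 = 5.488 m/s².
Gravity along the downhill slope reduces the braking deceleration: a_eff = 5.488 − 9.8·sin 4.0° = 5.488 − 0.684 = 4.804 m/s².
Braking distance = v²/(2a) = 30.0000² / (2 × 4.804) = 900.000 / 9.608 = 93.672 m.

Braking distance ≈ 94 m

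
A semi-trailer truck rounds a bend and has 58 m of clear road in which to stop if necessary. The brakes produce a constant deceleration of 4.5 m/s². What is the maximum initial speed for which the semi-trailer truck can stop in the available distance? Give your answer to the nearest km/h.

v²/(2a) = d ⇒ v = √(2 × 4.500 × 58) = √522.00 = 22.8473 m/s.
22.8473 m/s × 3.6 = 82.250 km/h.

Maximum speed ≈ 82 km/h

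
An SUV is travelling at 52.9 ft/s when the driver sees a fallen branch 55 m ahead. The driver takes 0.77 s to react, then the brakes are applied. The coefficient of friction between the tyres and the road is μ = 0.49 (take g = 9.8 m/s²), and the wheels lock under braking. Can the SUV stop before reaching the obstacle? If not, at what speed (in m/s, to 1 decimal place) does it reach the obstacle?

52.9 ft/s × 0.3048 = 16.1239 m/s.
a = μg = 0.49 × 9.8 = 4.802 m/s².
Reaction distance = 16.1239 × 0.77 = 12.415 m.
Braking distance = v²/(2a) = 259.980 / 9.604 = 27.070 m.
Total stopping distance = 12.415 + 27.070 = 39.485 m, vs 55 m available — it stops with 55 − 39.485 = 15.515 m to spare.

Yes — it stops about 15.5 m short of the obstacle, so it never reaches it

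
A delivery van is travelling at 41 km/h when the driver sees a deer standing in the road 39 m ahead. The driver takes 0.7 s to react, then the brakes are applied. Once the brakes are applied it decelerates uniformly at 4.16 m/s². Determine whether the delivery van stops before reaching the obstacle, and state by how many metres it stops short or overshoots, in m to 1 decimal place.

Yes — it stops 15.4 m short of the obstacle

41 km/h ÷ 3.6 = 11.3889 m/s.
Reaction distance = 11.3889 × 0.7 = 7.972 m.
Braking distance = v²/(2a) = 129.707 / 8.320 = 15.590 m.
Total stopping distance = 7.972 + 15.590 = 23.562 m, vs 39 m available — it stops with 39 − 23.562 = 15.438 m to spare.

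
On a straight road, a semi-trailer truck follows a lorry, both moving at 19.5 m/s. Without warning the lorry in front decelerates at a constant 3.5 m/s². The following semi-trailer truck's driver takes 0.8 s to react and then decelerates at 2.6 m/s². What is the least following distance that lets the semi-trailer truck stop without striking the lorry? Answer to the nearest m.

Minimum gap ≈ 34 m

Leader travels v²/(2a_L) = 380.250 / 7.000 = 54.321 m before stopping.
Follower covers v·t_r = 19.5000 × 0.8 = 15.600 m while reacting, then v²/(2a_F) = 380.250 / 5.200 = 73.125 m while braking, for a total of 15.600 + 73.125 = 88.725 m.
Since a_F ≤ a_L and the follower starts braking later, the follower is never slower than the leader, so the closest approach is when both have stopped.
Minimum gap = 88.725 − 54.321 = 34.404 m.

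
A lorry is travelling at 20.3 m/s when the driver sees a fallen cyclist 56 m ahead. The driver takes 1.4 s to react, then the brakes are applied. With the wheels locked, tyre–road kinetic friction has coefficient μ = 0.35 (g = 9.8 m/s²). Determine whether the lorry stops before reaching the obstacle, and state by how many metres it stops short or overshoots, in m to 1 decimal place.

No — it overshoots by 32.5 m

a = μg = 0.35 × 9.8 = 3.430 m/s².
Reaction distance = 20.3000 × 1.4 = 28.420 m.
Braking distance = v²/(2a) = 412.090 / 6.860 = 60.071 m.
Total stopping distance = 28.420 + 60.071 = 88.491 m, vs 56 m available — it cannot stop in time and overshoots by 88.491 − 56 = 32.491 m.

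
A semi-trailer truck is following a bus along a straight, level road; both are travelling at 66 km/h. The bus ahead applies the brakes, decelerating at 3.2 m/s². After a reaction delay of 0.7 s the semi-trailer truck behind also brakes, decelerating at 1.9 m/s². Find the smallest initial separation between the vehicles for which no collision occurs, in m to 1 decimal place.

Minimum gap ≈ 48.8 m

66 km/h ÷ 3.6 = 18.3333 m/s.
Leader travels v²/(2a_L) = 336.110 / 6.400 = 52.517 m before stopping.
Follower covers v·t_r = 18.3333 × 0.7 = 12.833 m while reacting, then v²/(2a_F) = 336.110 / 3.800 = 88.450 m while braking, for a total of 12.833 + 88.450 = 101.283 m.
Since a_F ≤ a_L and the follower starts braking later, the follower is never slower than the leader, so the closest approach is when both have stopped.
Minimum gap = 101.283 − 52.517 = 48.766 m.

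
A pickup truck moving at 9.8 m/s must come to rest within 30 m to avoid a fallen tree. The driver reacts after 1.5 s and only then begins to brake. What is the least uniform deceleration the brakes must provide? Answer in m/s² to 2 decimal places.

Required deceleration ≈ 3.14 m/s²

Distance covered during reaction = 9.8000 × 1.5 = 14.700 m.
Distance available for braking: 30 − 14.700 = 15.300 m.
v² = 2a·d ⇒ a = v²/(2d) = 9.8000² / (2 × 15.300) = 96.040 / 30.600 = 3.1386 m/s².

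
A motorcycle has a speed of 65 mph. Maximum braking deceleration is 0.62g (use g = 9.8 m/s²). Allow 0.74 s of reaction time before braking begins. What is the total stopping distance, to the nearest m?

65 mph × 0.44704 = 29.0576 m/s.
a = 0.62 × 9.8 = 6.076 m/s².
Reaction distance = v·t_r = 29.0576 × 0.74 = 21.503 m.
Braking distance = v²/(2a) = 29.0576² / (2 × 6.076) = 844.344 / 12.152 = 69.482 m.
Total = 21.503 + 69.482 = 90.985 m.

Total stopping distance ≈ 91 m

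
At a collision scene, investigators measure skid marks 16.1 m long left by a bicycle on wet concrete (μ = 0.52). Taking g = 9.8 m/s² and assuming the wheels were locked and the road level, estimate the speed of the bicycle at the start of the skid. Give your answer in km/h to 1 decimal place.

Deceleration a = μg = 0.52 × 9.8 = 5.096 m/s².
v = √(2a·d) = √(2 × 5.096 × 16.1) = √164.091 = 12.8098 m/s.
= 12.8098 × 3.6 = 46.115 km/h.

Initial speed ≈ 46.1 km/h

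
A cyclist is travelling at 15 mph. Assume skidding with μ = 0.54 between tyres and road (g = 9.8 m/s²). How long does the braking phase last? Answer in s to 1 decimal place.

Braking time ≈ 1.3 s

15 mph × 0.44704 = 6.7056 m/s.
a = μg = 0.54 × 9.8 = 5.292 m/s².
Braking time = v/a = 6.7056 / 5.292 = 1.267 s.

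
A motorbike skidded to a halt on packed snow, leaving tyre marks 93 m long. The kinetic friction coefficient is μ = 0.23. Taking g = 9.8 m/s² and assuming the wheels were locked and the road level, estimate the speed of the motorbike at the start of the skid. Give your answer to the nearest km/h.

Deceleration a = μg = 0.23 × 9.8 = 2.254 m/s².
v = √(2a·d) = √(2 × 2.254 × 93) = √419.244 = 20.4754 m/s.
= 20.4754 × 3.6 = 73.711 km/h.

Initial speed ≈ 74 km/h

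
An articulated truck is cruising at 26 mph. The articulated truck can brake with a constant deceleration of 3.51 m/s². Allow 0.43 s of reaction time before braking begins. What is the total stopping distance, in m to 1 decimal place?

Total stopping distance ≈ 24.2 m

26 mph × 0.44704 = 11.6230 m/s.
Reaction distance = v·t_r = 11.6230 × 0.43 = 4.998 m.
Braking distance = v²/(2a) = 11.6230² / (2 × 3.510) = 135.094 / 7.020 = 19.244 m.
Total = 4.998 + 19.244 = 24.242 m.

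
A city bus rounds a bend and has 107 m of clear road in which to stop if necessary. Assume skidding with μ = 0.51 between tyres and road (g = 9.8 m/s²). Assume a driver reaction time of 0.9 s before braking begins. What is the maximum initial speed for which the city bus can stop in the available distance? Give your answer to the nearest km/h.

Maximum speed ≈ 103 km/h

a = μg = 0.51 × 9.8 = 4.998 m/s².
Stopping distance: v·t_r + v²/(2a) = 107 with t_r = 0.9 s and a = 4.998 m/s².
So v² + 8.996 v − 1069.57 = 0.
Positive root: v = −a·t_r + √((a·t_r)² + 2a·d) = −4.498 + √(20.232 + 1069.57) = 28.5141 m/s.
28.5141 m/s × 3.6 = 102.651 km/h.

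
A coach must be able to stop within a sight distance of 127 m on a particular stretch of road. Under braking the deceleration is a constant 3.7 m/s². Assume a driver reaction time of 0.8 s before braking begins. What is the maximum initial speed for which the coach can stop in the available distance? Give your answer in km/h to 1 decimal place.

Stopping distance: v·t_r + v²/(2a) = 127 with t_r = 0.8 s and a = 3.700 m/s².
So v² + 5.920 v − 939.80 = 0.
Positive root: v = −a·t_r + √((a·t_r)² + 2a·d) = −2.960 + √(8.762 + 939.80) = 27.8387 m/s.
27.8387 m/s × 3.6 = 100.219 km/h.

Maximum speed ≈ 100.2 km/h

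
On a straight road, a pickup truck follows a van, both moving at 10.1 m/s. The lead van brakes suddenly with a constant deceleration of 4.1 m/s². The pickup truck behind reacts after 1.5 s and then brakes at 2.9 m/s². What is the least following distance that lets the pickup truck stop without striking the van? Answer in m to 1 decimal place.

Leader travels v²/(2a_L) = 102.010 / 8.200 = 12.440 m before stopping.
Follower covers v·t_r = 10.1000 × 1.5 = 15.150 m while reacting, then v²/(2a_F) = 102.010 / 5.800 = 17.588 m while braking, for a total of 15.150 + 17.588 = 32.738 m.
Since a_F ≤ a_L and the follower starts braking later, the follower is never slower than the leader, so the closest approach is when both have stopped.
Minimum gap = 32.738 − 12.440 = 20.298 m.

Minimum gap ≈ 20.3 m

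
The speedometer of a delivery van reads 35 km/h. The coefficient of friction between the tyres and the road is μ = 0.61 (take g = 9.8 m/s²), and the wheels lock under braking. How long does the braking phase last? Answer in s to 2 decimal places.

35 km/h ÷ 3.6 = 9.7222 m/s.
a = μg = 0.61 × 9.8 = 5.978 m/s².
Braking time = v/a = 9.7222 / 5.978 = 1.626 s.

Braking time ≈ 1.63 s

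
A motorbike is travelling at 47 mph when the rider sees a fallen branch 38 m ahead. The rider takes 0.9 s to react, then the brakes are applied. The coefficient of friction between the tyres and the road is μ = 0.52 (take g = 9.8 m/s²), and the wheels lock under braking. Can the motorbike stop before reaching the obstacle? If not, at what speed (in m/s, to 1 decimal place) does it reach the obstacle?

47 mph × 0.44704 = 21.0109 m/s.
a = μg = 0.52 × 9.8 = 5.096 m/s².
Reaction distance = 21.0109 × 0.9 = 18.910 m.
Braking distance needed to stop: v²/(2a) = 441.458 / 10.192 = 43.314 m, so total needed = 18.910 + 43.314 = 62.224 m > 38 m — it cannot stop.
Distance remaining when braking begins: 38 − 18.910 = 19.090 m.
v² = v₀² − 2a·d = 441.458 − 2 × 5.096 × 19.090 = 246.893 m²/s².
v = √246.893 = 15.713 m/s.

No — it strikes the obstacle at 15.7 m/s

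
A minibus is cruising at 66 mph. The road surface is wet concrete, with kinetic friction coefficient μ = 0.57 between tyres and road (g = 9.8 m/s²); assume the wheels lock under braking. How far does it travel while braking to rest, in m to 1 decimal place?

Braking distance ≈ 77.9 m

66 mph × 0.44704 = 29.5046 m/s.
a = μg = 0.57 × 9.8 = 5.586 m/s².
Braking distance = v²/(2a) = 29.5046² / (2 × 5.586) = 870.521 / 11.172 = 77.920 m.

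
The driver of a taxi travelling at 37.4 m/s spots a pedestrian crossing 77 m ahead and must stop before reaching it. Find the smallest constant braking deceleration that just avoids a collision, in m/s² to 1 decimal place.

Required deceleration ≈ 9.1 m/s²

v² = 2a·d ⇒ a = v²/(2d) = 37.4000² / (2 × 77.000) = 1398.760 / 154.000 = 9.0829 m/s².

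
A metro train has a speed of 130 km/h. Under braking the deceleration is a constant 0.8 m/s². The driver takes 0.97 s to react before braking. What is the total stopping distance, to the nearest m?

130 km/h ÷ 3.6 = 36.1111 m/s.
Reaction distance = v·t_r = 36.1111 × 0.97 = 35.028 m.
Braking distance = v²/(2a) = 36.1111² / (2 × 0.800) = 1304.012 / 1.600 = 815.007 m.
Total = 35.028 + 815.007 = 850.035 m.

Total stopping distance ≈ 850 m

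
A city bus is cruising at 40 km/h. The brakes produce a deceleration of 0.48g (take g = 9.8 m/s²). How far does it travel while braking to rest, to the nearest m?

Braking distance ≈ 13 m

40 km/h ÷ 3.6 = 11.1111 m/s.
a = 0.48 × 9.8 = 4.704 m/s².
Braking distance = v²/(2a) = 11.1111² / (2 × 4.704) = 123.457 / 9.408 = 13.123 m.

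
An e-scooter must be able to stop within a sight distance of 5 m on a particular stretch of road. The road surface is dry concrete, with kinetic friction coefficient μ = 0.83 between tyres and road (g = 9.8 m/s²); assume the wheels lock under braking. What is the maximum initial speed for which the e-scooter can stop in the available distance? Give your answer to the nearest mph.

Maximum speed ≈ 20 mph

a = μg = 0.83 × 9.8 = 8.134 m/s².
v²/(2a) = d ⇒ v = √(2 × 8.134 × 5) = √81.34 = 9.0189 m/s.
9.0189 m/s ÷ 0.44704 = 20.175 mph.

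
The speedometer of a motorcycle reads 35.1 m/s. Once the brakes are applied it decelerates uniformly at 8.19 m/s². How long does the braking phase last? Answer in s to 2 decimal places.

Braking time ≈ 4.29 s

Braking time = v/a = 35.1000 / 8.190 = 4.286 s.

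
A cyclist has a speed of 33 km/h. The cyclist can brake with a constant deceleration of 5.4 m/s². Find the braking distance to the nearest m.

Braking distance ≈ 8 m

33 km/h ÷ 3.6 = 9.1667 m/s.
Braking distance = v²/(2a) = 9.1667² / (2 × 5.400) = 84.028 / 10.800 = 7.780 m.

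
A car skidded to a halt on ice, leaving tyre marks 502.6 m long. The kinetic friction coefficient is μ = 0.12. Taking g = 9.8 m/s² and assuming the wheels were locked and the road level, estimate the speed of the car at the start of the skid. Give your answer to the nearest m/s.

Deceleration a = μg = 0.12 × 9.8 = 1.176 m/s².
v = √(2a·d) = √(2 × 1.176 × 502.6) = √1182.115 = 34.3819 m/s.

Initial speed ≈ 34 m/s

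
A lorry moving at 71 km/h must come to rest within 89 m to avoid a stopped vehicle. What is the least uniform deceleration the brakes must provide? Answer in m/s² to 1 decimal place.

Required deceleration ≈ 2.2 m/s²

71 km/h ÷ 3.6 = 19.7222 m/s.
v² = 2a·d ⇒ a = v²/(2d) = 19.7222² / (2 × 89.000) = 388.965 / 178.000 = 2.1852 m/s².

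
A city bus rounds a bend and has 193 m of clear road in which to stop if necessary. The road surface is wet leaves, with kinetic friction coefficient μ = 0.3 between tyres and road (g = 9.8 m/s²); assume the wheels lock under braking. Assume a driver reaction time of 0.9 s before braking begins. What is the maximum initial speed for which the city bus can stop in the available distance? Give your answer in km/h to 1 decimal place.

Maximum speed ≈ 112.1 km/h

a = μg = 0.3 × 9.8 = 2.940 m/s².
Stopping distance: v·t_r + v²/(2a) = 193 with t_r = 0.9 s and a = 2.940 m/s².
So v² + 5.292 v − 1134.84 = 0.
Positive root: v = −a·t_r + √((a·t_r)² + 2a·d) = −2.646 + √(7.001 + 1134.84) = 31.1451 m/s.
31.1451 m/s × 3.6 = 112.122 km/h.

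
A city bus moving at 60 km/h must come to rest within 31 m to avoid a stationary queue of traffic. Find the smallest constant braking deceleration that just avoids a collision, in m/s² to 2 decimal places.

60 km/h ÷ 3.6 = 16.6667 m/s.
v² = 2a·d ⇒ a = v²/(2d) = 16.6667² / (2 × 31.000) = 277.779 / 62.000 = 4.4803 m/s².

Required deceleration ≈ 4.48 m/s²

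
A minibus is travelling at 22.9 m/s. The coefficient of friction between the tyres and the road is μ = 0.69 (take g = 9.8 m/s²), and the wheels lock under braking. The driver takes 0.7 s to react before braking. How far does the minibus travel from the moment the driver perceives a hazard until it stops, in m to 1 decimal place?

a = μg = 0.69 × 9.8 = 6.762 m/s².
Reaction distance = v·t_r = 22.9000 × 0.7 = 16.030 m.
Braking distance = v²/(2a) = 22.9000² / (2 × 6.762) = 524.410 / 13.524 = 38.776 m.
Total = 16.030 + 38.776 = 54.806 m.

Total stopping distance ≈ 54.8 m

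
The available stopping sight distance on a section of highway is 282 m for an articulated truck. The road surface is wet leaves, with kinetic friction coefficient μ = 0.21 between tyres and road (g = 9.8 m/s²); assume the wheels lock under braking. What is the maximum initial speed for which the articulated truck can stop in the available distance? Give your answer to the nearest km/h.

Maximum speed ≈ 123 km/h

a = μg = 0.21 × 9.8 = 2.058 m/s².
v²/(2a) = d ⇒ v = √(2 × 2.058 × 282) = √1160.71 = 34.0692 m/s.
34.0692 m/s × 3.6 = 122.649 km/h.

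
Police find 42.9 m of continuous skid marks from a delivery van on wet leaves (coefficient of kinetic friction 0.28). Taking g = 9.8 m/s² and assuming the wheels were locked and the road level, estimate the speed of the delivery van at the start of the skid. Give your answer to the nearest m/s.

Initial speed ≈ 15 m/s

Deceleration a = μg = 0.28 × 9.8 = 2.744 m/s².
v = √(2a·d) = √(2 × 2.744 × 42.9) = √235.435 = 15.3439 m/s.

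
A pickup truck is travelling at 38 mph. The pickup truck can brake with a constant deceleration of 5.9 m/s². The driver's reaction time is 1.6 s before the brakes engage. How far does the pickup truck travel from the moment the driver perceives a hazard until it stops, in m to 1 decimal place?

38 mph × 0.44704 = 16.9875 m/s.
Reaction distance = v·t_r = 16.9875 × 1.6 = 27.180 m.
Braking distance = v²/(2a) = 16.9875² / (2 × 5.900) = 288.575 / 11.800 = 24.456 m.
Total = 27.180 + 24.456 = 51.636 m.

Total stopping distance ≈ 51.6 m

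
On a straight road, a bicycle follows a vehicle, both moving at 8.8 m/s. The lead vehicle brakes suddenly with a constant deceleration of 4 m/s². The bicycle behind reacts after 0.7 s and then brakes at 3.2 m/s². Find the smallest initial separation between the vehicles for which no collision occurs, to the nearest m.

Leader travels v²/(2a_L) = 77.440 / 8.000 = 9.680 m before stopping.
Follower covers v·t_r = 8.8000 × 0.7 = 6.160 m while reacting, then v²/(2a_F) = 77.440 / 6.400 = 12.100 m while braking, for a total of 6.160 + 12.100 = 18.260 m.
Since a_F ≤ a_L and the follower starts braking later, the follower is never slower than the leader, so the closest approach is when both have stopped.
Minimum gap = 18.260 − 9.680 = 8.580 m.

Minimum gap ≈ 9 m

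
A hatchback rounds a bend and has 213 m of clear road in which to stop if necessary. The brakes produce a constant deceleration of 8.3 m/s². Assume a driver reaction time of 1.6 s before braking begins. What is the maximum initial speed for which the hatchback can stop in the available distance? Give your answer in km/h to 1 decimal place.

Stopping distance: v·t_r + v²/(2a) = 213 with t_r = 1.6 s and a = 8.300 m/s².
So v² + 26.560 v − 3535.80 = 0.
Positive root: v = −a·t_r + √((a·t_r)² + 2a·d) = −13.280 + √(176.358 + 3535.80) = 47.6475 m/s.
47.6475 m/s × 3.6 = 171.531 km/h.

Maximum speed ≈ 171.5 km/h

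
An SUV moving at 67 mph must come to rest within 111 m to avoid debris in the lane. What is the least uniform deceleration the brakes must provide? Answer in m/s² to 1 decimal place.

67 mph × 0.44704 = 29.9517 m/s.
v² = 2a·d ⇒ a = v²/(2d) = 29.9517² / (2 × 111.000) = 897.104 / 222.000 = 4.0410 m/s².

Required deceleration ≈ 4.0 m/s²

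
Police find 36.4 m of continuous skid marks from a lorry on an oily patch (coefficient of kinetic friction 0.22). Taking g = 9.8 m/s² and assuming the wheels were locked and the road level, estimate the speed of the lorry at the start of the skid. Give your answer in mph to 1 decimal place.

Initial speed ≈ 28.0 mph

Deceleration a = μg = 0.22 × 9.8 = 2.156 m/s².
v = √(2a·d) = √(2 × 2.156 × 36.4) = √156.957 = 12.5282 m/s.
= 12.5282 ÷ 0.44704 = 28.025 mph.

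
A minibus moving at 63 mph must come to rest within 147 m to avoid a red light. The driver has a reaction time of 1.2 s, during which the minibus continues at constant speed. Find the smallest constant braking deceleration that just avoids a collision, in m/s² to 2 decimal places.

63 mph × 0.44704 = 28.1635 m/s.
Distance covered during reaction = 28.1635 × 1.2 = 33.796 m.
Distance available for braking: 147 − 33.796 = 113.204 m.
v² = 2a·d ⇒ a = v²/(2d) = 28.1635² / (2 × 113.204) = 793.183 / 226.408 = 3.5033 m/s².

Required deceleration ≈ 3.50 m/s²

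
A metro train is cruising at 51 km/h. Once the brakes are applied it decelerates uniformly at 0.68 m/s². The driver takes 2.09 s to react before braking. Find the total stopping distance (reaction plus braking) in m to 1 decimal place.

Total stopping distance ≈ 177.2 m

51 km/h ÷ 3.6 = 14.1667 m/s.
Reaction distance = v·t_r = 14.1667 × 2.09 = 29.608 m.
Braking distance = v²/(2a) = 14.1667² / (2 × 0.680) = 200.695 / 1.360 = 147.570 m.
Total = 29.608 + 147.570 = 177.178 m.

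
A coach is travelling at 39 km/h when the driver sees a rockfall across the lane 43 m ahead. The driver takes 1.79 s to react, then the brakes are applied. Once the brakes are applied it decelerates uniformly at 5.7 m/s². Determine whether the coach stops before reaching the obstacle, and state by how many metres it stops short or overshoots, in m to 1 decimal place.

39 km/h ÷ 3.6 = 10.8333 m/s.
Reaction distance = 10.8333 × 1.79 = 19.392 m.
Braking distance = v²/(2a) = 117.360 / 11.400 = 10.295 m.
Total stopping distance = 19.392 + 10.295 = 29.687 m, vs 43 m available — it stops with 43 − 29.687 = 13.313 m to spare.

Yes — it stops 13.3 m short of the obstacle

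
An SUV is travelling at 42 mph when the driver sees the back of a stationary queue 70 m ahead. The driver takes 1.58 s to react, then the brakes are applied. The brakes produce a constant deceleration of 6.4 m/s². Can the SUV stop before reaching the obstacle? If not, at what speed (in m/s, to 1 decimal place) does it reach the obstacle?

42 mph × 0.44704 = 18.7757 m/s.
Reaction distance = 18.7757 × 1.58 = 29.666 m.
Braking distance = v²/(2a) = 352.527 / 12.800 = 27.541 m.
Total stopping distance = 29.666 + 27.541 = 57.207 m, vs 70 m available — it stops with 70 − 57.207 = 12.793 m to spare.

Yes — it stops about 12.8 m short of the obstacle, so it never reaches it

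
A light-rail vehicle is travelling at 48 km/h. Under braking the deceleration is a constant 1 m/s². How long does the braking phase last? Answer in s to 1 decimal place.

Braking time ≈ 13.3 s

48 km/h ÷ 3.6 = 13.3333 m/s.
Braking time = v/a = 13.3333 / 1.000 = 13.333 s.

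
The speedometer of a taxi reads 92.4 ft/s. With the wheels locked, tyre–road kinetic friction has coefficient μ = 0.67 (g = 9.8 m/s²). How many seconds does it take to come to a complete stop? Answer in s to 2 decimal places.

92.4 ft/s × 0.3048 = 28.1635 m/s.
a = μg = 0.67 × 9.8 = 6.566 m/s².
Braking time = v/a = 28.1635 / 6.566 = 4.289 s.

Braking time ≈ 4.29 s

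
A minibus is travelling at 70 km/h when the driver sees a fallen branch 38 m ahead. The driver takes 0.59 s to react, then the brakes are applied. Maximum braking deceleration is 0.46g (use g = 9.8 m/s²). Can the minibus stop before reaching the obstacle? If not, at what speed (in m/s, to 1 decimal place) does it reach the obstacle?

No — it strikes the obstacle at 11.8 m/s

70 km/h ÷ 3.6 = 19.4444 m/s.
a = 0.46 × 9.8 = 4.508 m/s².
Reaction distance = 19.4444 × 0.59 = 11.472 m.
Braking distance needed to stop: v²/(2a) = 378.085 / 9.016 = 41.935 m, so total needed = 11.472 + 41.935 = 53.407 m > 38 m — it cannot stop.
Distance remaining when braking begins: 38 − 11.472 = 26.528 m.
v² = v₀² − 2a·d = 378.085 − 2 × 4.508 × 26.528 = 138.909 m²/s².
v = √138.909 = 11.786 m/s.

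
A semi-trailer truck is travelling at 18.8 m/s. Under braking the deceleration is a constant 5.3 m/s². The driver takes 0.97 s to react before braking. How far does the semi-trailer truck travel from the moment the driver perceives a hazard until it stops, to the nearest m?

Total stopping distance ≈ 52 m

Reaction distance = v·t_r = 18.8000 × 0.97 = 18.236 m.
Braking distance = v²/(2a) = 18.8000² / (2 × 5.300) = 353.440 / 10.600 = 33.343 m.
Total = 18.236 + 33.343 = 51.579 m.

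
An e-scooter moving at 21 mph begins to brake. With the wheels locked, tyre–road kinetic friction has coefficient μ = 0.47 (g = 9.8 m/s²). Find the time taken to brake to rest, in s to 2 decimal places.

Braking time ≈ 2.04 s

21 mph × 0.44704 = 9.3878 m/s.
a = μg = 0.47 × 9.8 = 4.606 m/s².
Braking time = v/a = 9.3878 / 4.606 = 2.038 s.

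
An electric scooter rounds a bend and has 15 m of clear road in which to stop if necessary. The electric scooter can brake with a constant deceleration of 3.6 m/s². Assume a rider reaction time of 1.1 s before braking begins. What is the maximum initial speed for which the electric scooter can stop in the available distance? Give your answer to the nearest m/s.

Maximum speed ≈ 7 m/s

Stopping distance: v·t_r + v²/(2a) = 15 with t_r = 1.1 s and a = 3.600 m/s².
So v² + 7.920 v − 108.00 = 0.
Positive root: v = −a·t_r + √((a·t_r)² + 2a·d) = −3.960 + √(15.682 + 108.00) = 7.1612 m/s.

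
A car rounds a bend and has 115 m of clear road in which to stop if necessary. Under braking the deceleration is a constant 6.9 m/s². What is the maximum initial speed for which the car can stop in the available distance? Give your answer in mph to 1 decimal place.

Maximum speed ≈ 89.1 mph

v²/(2a) = d ⇒ v = √(2 × 6.900 × 115) = √1587.00 = 39.8372 m/s.
39.8372 m/s ÷ 0.44704 = 89.113 mph.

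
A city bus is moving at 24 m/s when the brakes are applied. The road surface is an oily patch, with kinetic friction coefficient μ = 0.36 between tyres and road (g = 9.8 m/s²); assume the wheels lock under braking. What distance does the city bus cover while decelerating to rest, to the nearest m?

a = μg = 0.36 × 9.8 = 3.528 m/s².
Braking distance = v²/(2a) = 24.0000² / (2 × 3.528) = 576.000 / 7.056 = 81.633 m.

Braking distance ≈ 82 m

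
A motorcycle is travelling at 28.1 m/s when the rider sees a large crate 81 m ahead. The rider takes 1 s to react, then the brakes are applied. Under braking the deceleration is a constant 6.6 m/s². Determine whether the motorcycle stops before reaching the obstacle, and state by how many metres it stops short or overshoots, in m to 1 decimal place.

Reaction distance = 28.1000 × 1 = 28.100 m.
Braking distance = v²/(2a) = 789.610 / 13.200 = 59.819 m.
Total stopping distance = 28.100 + 59.819 = 87.919 m, vs 81 m available — it cannot stop in time and overshoots by 87.919 − 81 = 6.919 m.

No — it overshoots by 6.9 m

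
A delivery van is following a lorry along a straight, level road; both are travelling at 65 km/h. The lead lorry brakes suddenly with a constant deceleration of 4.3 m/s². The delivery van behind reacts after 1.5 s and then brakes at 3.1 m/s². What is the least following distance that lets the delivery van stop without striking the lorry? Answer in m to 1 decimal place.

65 km/h ÷ 3.6 = 18.0556 m/s.
Leader travels v²/(2a_L) = 326.005 / 8.600 = 37.908 m before stopping.
Follower covers v·t_r = 18.0556 × 1.5 = 27.083 m while reacting, then v²/(2a_F) = 326.005 / 6.200 = 52.581 m while braking, for a total of 27.083 + 52.581 = 79.664 m.
Since a_F ≤ a_L and the follower starts braking later, the follower is never slower than the leader, so the closest approach is when both have stopped.
Minimum gap = 79.664 − 37.908 = 41.756 m.

Minimum gap ≈ 41.8 m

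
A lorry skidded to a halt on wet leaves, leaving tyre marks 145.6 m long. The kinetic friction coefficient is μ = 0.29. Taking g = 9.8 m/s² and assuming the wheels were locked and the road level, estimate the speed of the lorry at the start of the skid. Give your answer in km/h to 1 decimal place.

Deceleration a = μg = 0.29 × 9.8 = 2.842 m/s².
v = √(2a·d) = √(2 × 2.842 × 145.6) = √827.590 = 28.7679 m/s.
= 28.7679 × 3.6 = 103.564 km/h.

Initial speed ≈ 103.6 km/h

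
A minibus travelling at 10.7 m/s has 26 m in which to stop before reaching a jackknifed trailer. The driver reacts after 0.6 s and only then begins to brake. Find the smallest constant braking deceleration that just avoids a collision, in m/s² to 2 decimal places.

Distance covered during reaction = 10.7000 × 0.6 = 6.420 m.
Distance available for braking: 26 − 6.420 = 19.580 m.
v² = 2a·d ⇒ a = v²/(2d) = 10.7000² / (2 × 19.580) = 114.490 / 39.160 = 2.9236 m/s².

Required deceleration ≈ 2.92 m/s²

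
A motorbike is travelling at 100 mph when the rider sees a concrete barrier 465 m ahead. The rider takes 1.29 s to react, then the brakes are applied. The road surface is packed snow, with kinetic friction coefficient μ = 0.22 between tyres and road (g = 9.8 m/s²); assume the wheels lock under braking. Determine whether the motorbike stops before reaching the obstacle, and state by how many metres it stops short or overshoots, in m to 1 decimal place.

No — it overshoots by 56.1 m

100 mph × 0.44704 = 44.7040 m/s.
a = μg = 0.22 × 9.8 = 2.156 m/s².
Reaction distance = 44.7040 × 1.29 = 57.668 m.
Braking distance = v²/(2a) = 1998.448 / 4.312 = 463.462 m.
Total stopping distance = 57.668 + 463.462 = 521.130 m, vs 465 m available — it cannot stop in time and overshoots by 521.130 − 465 = 56.130 m.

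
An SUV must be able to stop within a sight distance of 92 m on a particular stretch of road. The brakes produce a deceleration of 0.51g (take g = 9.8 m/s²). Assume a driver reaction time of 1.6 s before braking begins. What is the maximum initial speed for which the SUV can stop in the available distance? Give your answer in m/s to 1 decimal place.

Maximum speed ≈ 23.4 m/s

a = 0.51 × 9.8 = 4.998 m/s².
Stopping distance: v·t_r + v²/(2a) = 92 with t_r = 1.6 s and a = 4.998 m/s².
So v² + 15.994 v − 919.63 = 0.
Positive root: v = −a·t_r + √((a·t_r)² + 2a·d) = −7.997 + √(63.952 + 919.63) = 23.3651 m/s.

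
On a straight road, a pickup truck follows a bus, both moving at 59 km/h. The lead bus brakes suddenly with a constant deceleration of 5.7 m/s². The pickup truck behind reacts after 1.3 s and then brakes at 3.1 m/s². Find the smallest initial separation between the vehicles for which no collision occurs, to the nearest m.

59 km/h ÷ 3.6 = 16.3889 m/s.
Leader travels v²/(2a_L) = 268.596 / 11.400 = 23.561 m before stopping.
Follower covers v·t_r = 16.3889 × 1.3 = 21.306 m while reacting, then v²/(2a_F) = 268.596 / 6.200 = 43.322 m while braking, for a total of 21.306 + 43.322 = 64.628 m.
Since a_F ≤ a_L and the follower starts braking later, the follower is never slower than the leader, so the closest approach is when both have stopped.
Minimum gap = 64.628 − 23.561 = 41.067 m.

Minimum gap ≈ 41 m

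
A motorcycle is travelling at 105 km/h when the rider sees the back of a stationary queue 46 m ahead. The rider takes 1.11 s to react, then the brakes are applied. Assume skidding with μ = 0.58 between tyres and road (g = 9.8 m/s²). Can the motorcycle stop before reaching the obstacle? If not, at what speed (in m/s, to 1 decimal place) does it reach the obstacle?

No — it strikes the obstacle at 26.4 m/s

105 km/h ÷ 3.6 = 29.1667 m/s.
a = μg = 0.58 × 9.8 = 5.684 m/s².
Reaction distance = 29.1667 × 1.11 = 32.375 m.
Braking distance needed to stop: v²/(2a) = 850.696 / 11.368 = 74.833 m, so total needed = 32.375 + 74.833 = 107.208 m > 46 m — it cannot stop.
Distance remaining when braking begins: 46 − 32.375 = 13.625 m.
v² = v₀² − 2a·d = 850.696 − 2 × 5.684 × 13.625 = 695.807 m²/s².
v = √695.807 = 26.378 m/s.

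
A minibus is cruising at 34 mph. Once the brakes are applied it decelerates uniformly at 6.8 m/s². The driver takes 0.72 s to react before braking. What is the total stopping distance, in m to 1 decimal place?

34 mph × 0.44704 = 15.1994 m/s.
Reaction distance = v·t_r = 15.1994 × 0.72 = 10.944 m.
Braking distance = v²/(2a) = 15.1994² / (2 × 6.800) = 231.022 / 13.600 = 16.987 m.
Total = 10.944 + 16.987 = 27.931 m.

Total stopping distance ≈ 27.9 m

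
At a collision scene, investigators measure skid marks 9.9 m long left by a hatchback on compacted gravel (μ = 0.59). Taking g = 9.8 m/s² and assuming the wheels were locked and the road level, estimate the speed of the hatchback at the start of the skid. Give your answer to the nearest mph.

Initial speed ≈ 24 mph

Deceleration a = μg = 0.59 × 9.8 = 5.782 m/s².
v = √(2a·d) = √(2 × 5.782 × 9.9) = √114.484 = 10.6997 m/s.
= 10.6997 ÷ 0.44704 = 23.935 mph.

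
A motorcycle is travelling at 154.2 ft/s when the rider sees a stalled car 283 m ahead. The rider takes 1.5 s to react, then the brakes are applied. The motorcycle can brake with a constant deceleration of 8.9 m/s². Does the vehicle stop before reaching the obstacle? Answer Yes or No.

Yes

154.2 ft/s × 0.3048 = 47.0002 m/s.
Reaction distance = 47.0002 × 1.5 = 70.500 m.
Braking distance = v²/(2a) = 2209.019 / 17.800 = 124.102 m.
Total stopping distance = 70.500 + 124.102 = 194.602 m, vs 283 m available — it stops with 283 − 194.602 = 88.398 m to spare.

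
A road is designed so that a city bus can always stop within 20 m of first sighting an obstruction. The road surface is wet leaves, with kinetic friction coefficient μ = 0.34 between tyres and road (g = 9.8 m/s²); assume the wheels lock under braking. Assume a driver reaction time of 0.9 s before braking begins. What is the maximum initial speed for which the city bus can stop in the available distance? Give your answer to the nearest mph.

Maximum speed ≈ 20 mph

a = μg = 0.34 × 9.8 = 3.332 m/s².
Stopping distance: v·t_r + v²/(2a) = 20 with t_r = 0.9 s and a = 3.332 m/s².
So v² + 5.998 v − 133.28 = 0.
Positive root: v = −a·t_r + √((a·t_r)² + 2a·d) = −2.999 + √(8.994 + 133.28) = 8.9289 m/s.
8.9289 m/s ÷ 0.44704 = 19.973 mph.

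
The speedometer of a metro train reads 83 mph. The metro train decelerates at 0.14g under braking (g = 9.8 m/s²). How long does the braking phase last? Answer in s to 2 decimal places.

83 mph × 0.44704 = 37.1043 m/s.
a = 0.14 × 9.8 = 1.372 m/s².
Braking time = v/a = 37.1043 / 1.372 = 27.044 s.

Braking time ≈ 27.04 s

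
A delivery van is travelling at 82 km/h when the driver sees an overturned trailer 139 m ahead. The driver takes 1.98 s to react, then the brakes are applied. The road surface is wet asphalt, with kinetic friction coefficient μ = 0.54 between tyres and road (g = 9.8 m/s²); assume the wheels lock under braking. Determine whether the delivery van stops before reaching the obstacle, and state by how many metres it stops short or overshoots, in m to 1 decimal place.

Yes — it stops 44.9 m short of the obstacle

82 km/h ÷ 3.6 = 22.7778 m/s.
a = μg = 0.54 × 9.8 = 5.292 m/s².
Reaction distance = 22.7778 × 1.98 = 45.100 m.
Braking distance = v²/(2a) = 518.828 / 10.584 = 49.020 m.
Total stopping distance = 45.100 + 49.020 = 94.120 m, vs 139 m available — it stops with 139 − 94.120 = 44.880 m to spare.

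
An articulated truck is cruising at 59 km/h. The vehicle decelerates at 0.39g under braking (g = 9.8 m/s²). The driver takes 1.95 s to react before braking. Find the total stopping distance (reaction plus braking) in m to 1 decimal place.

Total stopping distance ≈ 67.1 m

59 km/h ÷ 3.6 = 16.3889 m/s.
a = 0.39 × 9.8 = 3.822 m/s².
Reaction distance = v·t_r = 16.3889 × 1.95 = 31.958 m.
Braking distance = v²/(2a) = 16.3889² / (2 × 3.822) = 268.596 / 7.644 = 35.138 m.
Total = 31.958 + 35.138 = 67.096 m.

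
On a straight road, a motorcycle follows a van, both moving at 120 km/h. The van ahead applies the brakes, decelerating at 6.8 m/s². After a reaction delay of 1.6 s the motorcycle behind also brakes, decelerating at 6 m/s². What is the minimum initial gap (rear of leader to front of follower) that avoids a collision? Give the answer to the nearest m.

120 km/h ÷ 3.6 = 33.3333 m/s.
Leader travels v²/(2a_L) = 1111.109 / 13.600 = 81.699 m before stopping.
Follower covers v·t_r = 33.3333 × 1.6 = 53.333 m while reacting, then v²/(2a_F) = 1111.109 / 12.000 = 92.592 m while braking, for a total of 53.333 + 92.592 = 145.925 m.
Since a_F ≤ a_L and the follower starts braking later, the follower is never slower than the leader, so the closest approach is when both have stopped.
Minimum gap = 145.925 − 81.699 = 64.226 m.

Minimum gap ≈ 64 m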